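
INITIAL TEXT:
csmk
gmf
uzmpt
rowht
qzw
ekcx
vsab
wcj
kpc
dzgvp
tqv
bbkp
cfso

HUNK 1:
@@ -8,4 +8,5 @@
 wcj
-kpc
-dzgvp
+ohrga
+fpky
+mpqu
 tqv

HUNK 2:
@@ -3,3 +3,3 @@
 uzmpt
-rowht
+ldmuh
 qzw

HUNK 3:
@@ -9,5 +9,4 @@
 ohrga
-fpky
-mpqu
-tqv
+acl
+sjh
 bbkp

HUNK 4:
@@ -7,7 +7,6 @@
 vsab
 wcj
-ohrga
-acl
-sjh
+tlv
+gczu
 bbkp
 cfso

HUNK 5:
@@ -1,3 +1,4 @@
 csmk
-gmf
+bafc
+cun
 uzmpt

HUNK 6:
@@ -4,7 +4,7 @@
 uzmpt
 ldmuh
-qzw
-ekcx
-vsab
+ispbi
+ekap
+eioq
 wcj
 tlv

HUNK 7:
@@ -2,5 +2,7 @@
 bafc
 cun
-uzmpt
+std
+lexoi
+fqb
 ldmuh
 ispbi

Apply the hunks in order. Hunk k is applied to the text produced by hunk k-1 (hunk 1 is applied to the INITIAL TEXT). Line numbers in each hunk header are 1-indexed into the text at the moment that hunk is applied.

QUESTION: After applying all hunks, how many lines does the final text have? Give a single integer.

Hunk 1: at line 8 remove [kpc,dzgvp] add [ohrga,fpky,mpqu] -> 14 lines: csmk gmf uzmpt rowht qzw ekcx vsab wcj ohrga fpky mpqu tqv bbkp cfso
Hunk 2: at line 3 remove [rowht] add [ldmuh] -> 14 lines: csmk gmf uzmpt ldmuh qzw ekcx vsab wcj ohrga fpky mpqu tqv bbkp cfso
Hunk 3: at line 9 remove [fpky,mpqu,tqv] add [acl,sjh] -> 13 lines: csmk gmf uzmpt ldmuh qzw ekcx vsab wcj ohrga acl sjh bbkp cfso
Hunk 4: at line 7 remove [ohrga,acl,sjh] add [tlv,gczu] -> 12 lines: csmk gmf uzmpt ldmuh qzw ekcx vsab wcj tlv gczu bbkp cfso
Hunk 5: at line 1 remove [gmf] add [bafc,cun] -> 13 lines: csmk bafc cun uzmpt ldmuh qzw ekcx vsab wcj tlv gczu bbkp cfso
Hunk 6: at line 4 remove [qzw,ekcx,vsab] add [ispbi,ekap,eioq] -> 13 lines: csmk bafc cun uzmpt ldmuh ispbi ekap eioq wcj tlv gczu bbkp cfso
Hunk 7: at line 2 remove [uzmpt] add [std,lexoi,fqb] -> 15 lines: csmk bafc cun std lexoi fqb ldmuh ispbi ekap eioq wcj tlv gczu bbkp cfso
Final line count: 15

Answer: 15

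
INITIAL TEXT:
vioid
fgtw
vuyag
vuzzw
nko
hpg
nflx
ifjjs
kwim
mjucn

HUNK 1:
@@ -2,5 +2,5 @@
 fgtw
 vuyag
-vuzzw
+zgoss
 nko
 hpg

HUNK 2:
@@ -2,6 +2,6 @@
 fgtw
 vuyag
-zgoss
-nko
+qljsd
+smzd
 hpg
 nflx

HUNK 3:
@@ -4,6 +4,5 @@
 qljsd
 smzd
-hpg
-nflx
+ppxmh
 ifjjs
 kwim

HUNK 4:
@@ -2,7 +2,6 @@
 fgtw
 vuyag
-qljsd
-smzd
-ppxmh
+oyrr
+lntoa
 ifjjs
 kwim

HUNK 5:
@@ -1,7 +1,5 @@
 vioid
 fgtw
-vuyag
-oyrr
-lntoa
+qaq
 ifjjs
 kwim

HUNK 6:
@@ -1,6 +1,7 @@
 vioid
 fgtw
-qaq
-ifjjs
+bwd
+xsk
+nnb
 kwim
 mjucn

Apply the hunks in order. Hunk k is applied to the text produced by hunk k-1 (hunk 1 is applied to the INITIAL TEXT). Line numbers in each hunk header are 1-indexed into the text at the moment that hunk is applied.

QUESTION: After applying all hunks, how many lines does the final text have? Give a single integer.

Answer: 7

Derivation:
Hunk 1: at line 2 remove [vuzzw] add [zgoss] -> 10 lines: vioid fgtw vuyag zgoss nko hpg nflx ifjjs kwim mjucn
Hunk 2: at line 2 remove [zgoss,nko] add [qljsd,smzd] -> 10 lines: vioid fgtw vuyag qljsd smzd hpg nflx ifjjs kwim mjucn
Hunk 3: at line 4 remove [hpg,nflx] add [ppxmh] -> 9 lines: vioid fgtw vuyag qljsd smzd ppxmh ifjjs kwim mjucn
Hunk 4: at line 2 remove [qljsd,smzd,ppxmh] add [oyrr,lntoa] -> 8 lines: vioid fgtw vuyag oyrr lntoa ifjjs kwim mjucn
Hunk 5: at line 1 remove [vuyag,oyrr,lntoa] add [qaq] -> 6 lines: vioid fgtw qaq ifjjs kwim mjucn
Hunk 6: at line 1 remove [qaq,ifjjs] add [bwd,xsk,nnb] -> 7 lines: vioid fgtw bwd xsk nnb kwim mjucn
Final line count: 7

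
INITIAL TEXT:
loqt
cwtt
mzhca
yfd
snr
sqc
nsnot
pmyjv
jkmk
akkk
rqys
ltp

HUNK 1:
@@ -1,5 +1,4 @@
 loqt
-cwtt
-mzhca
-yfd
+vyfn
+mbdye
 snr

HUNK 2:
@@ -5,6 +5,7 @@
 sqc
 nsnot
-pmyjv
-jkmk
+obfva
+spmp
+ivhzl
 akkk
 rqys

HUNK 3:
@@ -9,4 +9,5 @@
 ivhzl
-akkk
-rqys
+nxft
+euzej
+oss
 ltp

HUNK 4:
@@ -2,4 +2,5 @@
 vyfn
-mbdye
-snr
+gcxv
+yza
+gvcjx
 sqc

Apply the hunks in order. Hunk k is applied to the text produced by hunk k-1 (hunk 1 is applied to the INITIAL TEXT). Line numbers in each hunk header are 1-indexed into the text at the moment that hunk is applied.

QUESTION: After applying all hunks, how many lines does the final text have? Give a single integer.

Answer: 14

Derivation:
Hunk 1: at line 1 remove [cwtt,mzhca,yfd] add [vyfn,mbdye] -> 11 lines: loqt vyfn mbdye snr sqc nsnot pmyjv jkmk akkk rqys ltp
Hunk 2: at line 5 remove [pmyjv,jkmk] add [obfva,spmp,ivhzl] -> 12 lines: loqt vyfn mbdye snr sqc nsnot obfva spmp ivhzl akkk rqys ltp
Hunk 3: at line 9 remove [akkk,rqys] add [nxft,euzej,oss] -> 13 lines: loqt vyfn mbdye snr sqc nsnot obfva spmp ivhzl nxft euzej oss ltp
Hunk 4: at line 2 remove [mbdye,snr] add [gcxv,yza,gvcjx] -> 14 lines: loqt vyfn gcxv yza gvcjx sqc nsnot obfva spmp ivhzl nxft euzej oss ltp
Final line count: 14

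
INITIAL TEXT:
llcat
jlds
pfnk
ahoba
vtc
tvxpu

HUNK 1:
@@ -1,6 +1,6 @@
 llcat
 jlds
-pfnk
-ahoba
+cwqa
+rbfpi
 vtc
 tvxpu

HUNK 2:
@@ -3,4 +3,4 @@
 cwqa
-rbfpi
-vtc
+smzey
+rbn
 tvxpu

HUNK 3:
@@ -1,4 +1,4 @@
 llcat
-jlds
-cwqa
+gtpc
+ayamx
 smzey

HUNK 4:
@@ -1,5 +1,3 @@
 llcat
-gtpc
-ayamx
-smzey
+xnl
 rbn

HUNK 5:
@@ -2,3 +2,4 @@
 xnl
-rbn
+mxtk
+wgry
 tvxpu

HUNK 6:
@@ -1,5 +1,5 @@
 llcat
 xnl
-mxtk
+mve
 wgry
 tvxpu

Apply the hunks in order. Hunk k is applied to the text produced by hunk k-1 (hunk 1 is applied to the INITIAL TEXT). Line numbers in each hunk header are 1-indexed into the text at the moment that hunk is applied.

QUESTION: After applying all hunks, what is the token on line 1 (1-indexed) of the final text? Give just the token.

Answer: llcat

Derivation:
Hunk 1: at line 1 remove [pfnk,ahoba] add [cwqa,rbfpi] -> 6 lines: llcat jlds cwqa rbfpi vtc tvxpu
Hunk 2: at line 3 remove [rbfpi,vtc] add [smzey,rbn] -> 6 lines: llcat jlds cwqa smzey rbn tvxpu
Hunk 3: at line 1 remove [jlds,cwqa] add [gtpc,ayamx] -> 6 lines: llcat gtpc ayamx smzey rbn tvxpu
Hunk 4: at line 1 remove [gtpc,ayamx,smzey] add [xnl] -> 4 lines: llcat xnl rbn tvxpu
Hunk 5: at line 2 remove [rbn] add [mxtk,wgry] -> 5 lines: llcat xnl mxtk wgry tvxpu
Hunk 6: at line 1 remove [mxtk] add [mve] -> 5 lines: llcat xnl mve wgry tvxpu
Final line 1: llcat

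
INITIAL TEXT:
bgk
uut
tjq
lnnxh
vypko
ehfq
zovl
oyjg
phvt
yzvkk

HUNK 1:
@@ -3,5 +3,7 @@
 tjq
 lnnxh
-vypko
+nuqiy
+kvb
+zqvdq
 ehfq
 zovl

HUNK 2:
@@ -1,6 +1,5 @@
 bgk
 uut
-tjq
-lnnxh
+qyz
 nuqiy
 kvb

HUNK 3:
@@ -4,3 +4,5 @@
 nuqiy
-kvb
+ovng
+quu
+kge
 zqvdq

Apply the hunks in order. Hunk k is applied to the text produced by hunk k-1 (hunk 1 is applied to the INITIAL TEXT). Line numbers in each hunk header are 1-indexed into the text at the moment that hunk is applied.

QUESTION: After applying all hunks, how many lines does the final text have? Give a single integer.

Hunk 1: at line 3 remove [vypko] add [nuqiy,kvb,zqvdq] -> 12 lines: bgk uut tjq lnnxh nuqiy kvb zqvdq ehfq zovl oyjg phvt yzvkk
Hunk 2: at line 1 remove [tjq,lnnxh] add [qyz] -> 11 lines: bgk uut qyz nuqiy kvb zqvdq ehfq zovl oyjg phvt yzvkk
Hunk 3: at line 4 remove [kvb] add [ovng,quu,kge] -> 13 lines: bgk uut qyz nuqiy ovng quu kge zqvdq ehfq zovl oyjg phvt yzvkk
Final line count: 13

Answer: 13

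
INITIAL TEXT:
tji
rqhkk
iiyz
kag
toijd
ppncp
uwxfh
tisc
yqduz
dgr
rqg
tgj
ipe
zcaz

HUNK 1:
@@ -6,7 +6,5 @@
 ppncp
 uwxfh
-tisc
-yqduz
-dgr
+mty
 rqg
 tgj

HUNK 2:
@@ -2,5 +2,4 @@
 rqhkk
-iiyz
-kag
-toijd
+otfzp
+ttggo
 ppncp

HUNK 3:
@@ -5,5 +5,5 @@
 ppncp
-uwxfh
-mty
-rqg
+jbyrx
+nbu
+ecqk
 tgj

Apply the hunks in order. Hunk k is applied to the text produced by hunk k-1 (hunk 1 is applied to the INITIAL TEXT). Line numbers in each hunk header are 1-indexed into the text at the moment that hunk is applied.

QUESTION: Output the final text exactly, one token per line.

Hunk 1: at line 6 remove [tisc,yqduz,dgr] add [mty] -> 12 lines: tji rqhkk iiyz kag toijd ppncp uwxfh mty rqg tgj ipe zcaz
Hunk 2: at line 2 remove [iiyz,kag,toijd] add [otfzp,ttggo] -> 11 lines: tji rqhkk otfzp ttggo ppncp uwxfh mty rqg tgj ipe zcaz
Hunk 3: at line 5 remove [uwxfh,mty,rqg] add [jbyrx,nbu,ecqk] -> 11 lines: tji rqhkk otfzp ttggo ppncp jbyrx nbu ecqk tgj ipe zcaz

Answer: tji
rqhkk
otfzp
ttggo
ppncp
jbyrx
nbu
ecqk
tgj
ipe
zcaz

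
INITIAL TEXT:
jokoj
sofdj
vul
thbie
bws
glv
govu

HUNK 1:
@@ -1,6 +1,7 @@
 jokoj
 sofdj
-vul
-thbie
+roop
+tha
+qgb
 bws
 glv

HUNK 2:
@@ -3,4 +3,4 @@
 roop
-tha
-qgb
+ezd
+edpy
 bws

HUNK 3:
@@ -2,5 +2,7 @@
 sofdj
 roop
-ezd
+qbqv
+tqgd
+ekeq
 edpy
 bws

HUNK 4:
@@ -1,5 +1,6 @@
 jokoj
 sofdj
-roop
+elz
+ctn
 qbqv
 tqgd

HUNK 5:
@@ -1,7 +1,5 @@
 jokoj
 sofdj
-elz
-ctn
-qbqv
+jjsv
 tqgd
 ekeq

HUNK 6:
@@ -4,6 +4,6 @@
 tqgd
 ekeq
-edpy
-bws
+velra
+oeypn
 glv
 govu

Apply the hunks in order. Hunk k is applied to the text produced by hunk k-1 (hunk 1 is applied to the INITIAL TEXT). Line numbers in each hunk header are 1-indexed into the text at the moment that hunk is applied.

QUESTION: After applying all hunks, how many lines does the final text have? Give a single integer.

Hunk 1: at line 1 remove [vul,thbie] add [roop,tha,qgb] -> 8 lines: jokoj sofdj roop tha qgb bws glv govu
Hunk 2: at line 3 remove [tha,qgb] add [ezd,edpy] -> 8 lines: jokoj sofdj roop ezd edpy bws glv govu
Hunk 3: at line 2 remove [ezd] add [qbqv,tqgd,ekeq] -> 10 lines: jokoj sofdj roop qbqv tqgd ekeq edpy bws glv govu
Hunk 4: at line 1 remove [roop] add [elz,ctn] -> 11 lines: jokoj sofdj elz ctn qbqv tqgd ekeq edpy bws glv govu
Hunk 5: at line 1 remove [elz,ctn,qbqv] add [jjsv] -> 9 lines: jokoj sofdj jjsv tqgd ekeq edpy bws glv govu
Hunk 6: at line 4 remove [edpy,bws] add [velra,oeypn] -> 9 lines: jokoj sofdj jjsv tqgd ekeq velra oeypn glv govu
Final line count: 9

Answer: 9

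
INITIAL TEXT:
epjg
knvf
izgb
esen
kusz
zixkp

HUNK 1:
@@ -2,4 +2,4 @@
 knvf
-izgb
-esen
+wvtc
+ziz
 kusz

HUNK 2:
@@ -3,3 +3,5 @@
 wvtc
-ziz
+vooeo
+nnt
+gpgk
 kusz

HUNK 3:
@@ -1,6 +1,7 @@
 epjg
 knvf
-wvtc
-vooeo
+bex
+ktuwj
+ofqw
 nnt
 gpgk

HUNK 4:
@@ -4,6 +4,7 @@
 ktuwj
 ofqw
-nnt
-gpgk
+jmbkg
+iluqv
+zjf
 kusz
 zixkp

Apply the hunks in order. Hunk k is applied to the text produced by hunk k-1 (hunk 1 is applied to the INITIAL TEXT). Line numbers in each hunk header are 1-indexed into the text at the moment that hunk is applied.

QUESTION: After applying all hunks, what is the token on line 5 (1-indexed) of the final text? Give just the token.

Answer: ofqw

Derivation:
Hunk 1: at line 2 remove [izgb,esen] add [wvtc,ziz] -> 6 lines: epjg knvf wvtc ziz kusz zixkp
Hunk 2: at line 3 remove [ziz] add [vooeo,nnt,gpgk] -> 8 lines: epjg knvf wvtc vooeo nnt gpgk kusz zixkp
Hunk 3: at line 1 remove [wvtc,vooeo] add [bex,ktuwj,ofqw] -> 9 lines: epjg knvf bex ktuwj ofqw nnt gpgk kusz zixkp
Hunk 4: at line 4 remove [nnt,gpgk] add [jmbkg,iluqv,zjf] -> 10 lines: epjg knvf bex ktuwj ofqw jmbkg iluqv zjf kusz zixkp
Final line 5: ofqw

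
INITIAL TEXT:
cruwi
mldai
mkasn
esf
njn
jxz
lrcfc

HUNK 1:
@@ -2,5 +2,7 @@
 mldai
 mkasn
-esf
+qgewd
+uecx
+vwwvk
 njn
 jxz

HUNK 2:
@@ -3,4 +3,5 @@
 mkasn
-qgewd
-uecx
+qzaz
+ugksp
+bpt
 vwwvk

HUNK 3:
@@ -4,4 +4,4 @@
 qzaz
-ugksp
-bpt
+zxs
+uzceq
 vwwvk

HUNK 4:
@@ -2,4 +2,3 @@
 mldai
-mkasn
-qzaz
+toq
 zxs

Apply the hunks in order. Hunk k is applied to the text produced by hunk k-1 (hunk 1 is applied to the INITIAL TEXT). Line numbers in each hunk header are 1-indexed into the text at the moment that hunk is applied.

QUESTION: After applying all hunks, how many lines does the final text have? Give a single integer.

Answer: 9

Derivation:
Hunk 1: at line 2 remove [esf] add [qgewd,uecx,vwwvk] -> 9 lines: cruwi mldai mkasn qgewd uecx vwwvk njn jxz lrcfc
Hunk 2: at line 3 remove [qgewd,uecx] add [qzaz,ugksp,bpt] -> 10 lines: cruwi mldai mkasn qzaz ugksp bpt vwwvk njn jxz lrcfc
Hunk 3: at line 4 remove [ugksp,bpt] add [zxs,uzceq] -> 10 lines: cruwi mldai mkasn qzaz zxs uzceq vwwvk njn jxz lrcfc
Hunk 4: at line 2 remove [mkasn,qzaz] add [toq] -> 9 lines: cruwi mldai toq zxs uzceq vwwvk njn jxz lrcfc
Final line count: 9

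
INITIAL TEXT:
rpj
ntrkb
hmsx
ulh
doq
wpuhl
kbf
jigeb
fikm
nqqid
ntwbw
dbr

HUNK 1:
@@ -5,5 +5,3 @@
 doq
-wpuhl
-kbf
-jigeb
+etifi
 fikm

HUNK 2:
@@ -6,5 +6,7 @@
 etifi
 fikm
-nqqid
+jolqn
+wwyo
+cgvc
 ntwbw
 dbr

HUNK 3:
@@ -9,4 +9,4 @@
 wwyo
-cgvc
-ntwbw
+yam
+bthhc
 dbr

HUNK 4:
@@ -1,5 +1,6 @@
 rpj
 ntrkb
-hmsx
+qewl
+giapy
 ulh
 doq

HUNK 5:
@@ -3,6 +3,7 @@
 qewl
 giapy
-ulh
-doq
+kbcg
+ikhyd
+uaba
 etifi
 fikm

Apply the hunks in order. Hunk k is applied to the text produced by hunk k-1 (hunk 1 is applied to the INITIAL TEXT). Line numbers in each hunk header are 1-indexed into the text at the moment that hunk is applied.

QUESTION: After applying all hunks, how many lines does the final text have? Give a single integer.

Answer: 14

Derivation:
Hunk 1: at line 5 remove [wpuhl,kbf,jigeb] add [etifi] -> 10 lines: rpj ntrkb hmsx ulh doq etifi fikm nqqid ntwbw dbr
Hunk 2: at line 6 remove [nqqid] add [jolqn,wwyo,cgvc] -> 12 lines: rpj ntrkb hmsx ulh doq etifi fikm jolqn wwyo cgvc ntwbw dbr
Hunk 3: at line 9 remove [cgvc,ntwbw] add [yam,bthhc] -> 12 lines: rpj ntrkb hmsx ulh doq etifi fikm jolqn wwyo yam bthhc dbr
Hunk 4: at line 1 remove [hmsx] add [qewl,giapy] -> 13 lines: rpj ntrkb qewl giapy ulh doq etifi fikm jolqn wwyo yam bthhc dbr
Hunk 5: at line 3 remove [ulh,doq] add [kbcg,ikhyd,uaba] -> 14 lines: rpj ntrkb qewl giapy kbcg ikhyd uaba etifi fikm jolqn wwyo yam bthhc dbr
Final line count: 14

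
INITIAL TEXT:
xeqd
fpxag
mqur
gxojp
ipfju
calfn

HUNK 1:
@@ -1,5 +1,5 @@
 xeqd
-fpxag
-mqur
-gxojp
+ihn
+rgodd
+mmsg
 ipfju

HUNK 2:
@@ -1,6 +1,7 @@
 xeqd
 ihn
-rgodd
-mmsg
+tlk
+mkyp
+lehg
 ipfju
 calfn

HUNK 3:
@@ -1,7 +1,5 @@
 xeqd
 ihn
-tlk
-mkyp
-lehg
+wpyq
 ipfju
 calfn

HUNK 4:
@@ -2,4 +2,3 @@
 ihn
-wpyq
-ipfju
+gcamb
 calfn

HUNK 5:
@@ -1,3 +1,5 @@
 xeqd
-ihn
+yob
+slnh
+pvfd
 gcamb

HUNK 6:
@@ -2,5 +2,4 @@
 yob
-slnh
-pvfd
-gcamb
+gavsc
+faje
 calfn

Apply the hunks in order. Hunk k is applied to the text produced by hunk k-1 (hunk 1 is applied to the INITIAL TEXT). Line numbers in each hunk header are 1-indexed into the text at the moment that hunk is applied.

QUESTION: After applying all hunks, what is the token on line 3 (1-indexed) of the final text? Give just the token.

Answer: gavsc

Derivation:
Hunk 1: at line 1 remove [fpxag,mqur,gxojp] add [ihn,rgodd,mmsg] -> 6 lines: xeqd ihn rgodd mmsg ipfju calfn
Hunk 2: at line 1 remove [rgodd,mmsg] add [tlk,mkyp,lehg] -> 7 lines: xeqd ihn tlk mkyp lehg ipfju calfn
Hunk 3: at line 1 remove [tlk,mkyp,lehg] add [wpyq] -> 5 lines: xeqd ihn wpyq ipfju calfn
Hunk 4: at line 2 remove [wpyq,ipfju] add [gcamb] -> 4 lines: xeqd ihn gcamb calfn
Hunk 5: at line 1 remove [ihn] add [yob,slnh,pvfd] -> 6 lines: xeqd yob slnh pvfd gcamb calfn
Hunk 6: at line 2 remove [slnh,pvfd,gcamb] add [gavsc,faje] -> 5 lines: xeqd yob gavsc faje calfn
Final line 3: gavsc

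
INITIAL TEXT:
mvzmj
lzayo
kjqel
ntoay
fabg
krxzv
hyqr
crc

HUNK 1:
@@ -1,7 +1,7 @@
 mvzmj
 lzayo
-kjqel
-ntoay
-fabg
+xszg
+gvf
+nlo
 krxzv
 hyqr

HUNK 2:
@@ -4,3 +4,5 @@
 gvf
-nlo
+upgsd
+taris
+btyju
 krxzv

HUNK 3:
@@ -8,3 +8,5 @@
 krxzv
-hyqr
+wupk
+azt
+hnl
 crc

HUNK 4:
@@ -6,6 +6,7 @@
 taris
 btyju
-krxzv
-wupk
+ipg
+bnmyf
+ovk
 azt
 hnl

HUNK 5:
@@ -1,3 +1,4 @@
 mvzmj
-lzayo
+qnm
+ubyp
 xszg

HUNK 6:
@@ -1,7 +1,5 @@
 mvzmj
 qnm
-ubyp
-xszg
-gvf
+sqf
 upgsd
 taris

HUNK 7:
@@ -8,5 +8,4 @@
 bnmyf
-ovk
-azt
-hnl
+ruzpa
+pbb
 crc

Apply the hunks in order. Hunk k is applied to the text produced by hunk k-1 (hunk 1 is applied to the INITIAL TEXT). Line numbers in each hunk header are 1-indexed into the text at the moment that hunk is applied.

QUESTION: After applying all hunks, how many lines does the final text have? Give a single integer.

Answer: 11

Derivation:
Hunk 1: at line 1 remove [kjqel,ntoay,fabg] add [xszg,gvf,nlo] -> 8 lines: mvzmj lzayo xszg gvf nlo krxzv hyqr crc
Hunk 2: at line 4 remove [nlo] add [upgsd,taris,btyju] -> 10 lines: mvzmj lzayo xszg gvf upgsd taris btyju krxzv hyqr crc
Hunk 3: at line 8 remove [hyqr] add [wupk,azt,hnl] -> 12 lines: mvzmj lzayo xszg gvf upgsd taris btyju krxzv wupk azt hnl crc
Hunk 4: at line 6 remove [krxzv,wupk] add [ipg,bnmyf,ovk] -> 13 lines: mvzmj lzayo xszg gvf upgsd taris btyju ipg bnmyf ovk azt hnl crc
Hunk 5: at line 1 remove [lzayo] add [qnm,ubyp] -> 14 lines: mvzmj qnm ubyp xszg gvf upgsd taris btyju ipg bnmyf ovk azt hnl crc
Hunk 6: at line 1 remove [ubyp,xszg,gvf] add [sqf] -> 12 lines: mvzmj qnm sqf upgsd taris btyju ipg bnmyf ovk azt hnl crc
Hunk 7: at line 8 remove [ovk,azt,hnl] add [ruzpa,pbb] -> 11 lines: mvzmj qnm sqf upgsd taris btyju ipg bnmyf ruzpa pbb crc
Final line count: 11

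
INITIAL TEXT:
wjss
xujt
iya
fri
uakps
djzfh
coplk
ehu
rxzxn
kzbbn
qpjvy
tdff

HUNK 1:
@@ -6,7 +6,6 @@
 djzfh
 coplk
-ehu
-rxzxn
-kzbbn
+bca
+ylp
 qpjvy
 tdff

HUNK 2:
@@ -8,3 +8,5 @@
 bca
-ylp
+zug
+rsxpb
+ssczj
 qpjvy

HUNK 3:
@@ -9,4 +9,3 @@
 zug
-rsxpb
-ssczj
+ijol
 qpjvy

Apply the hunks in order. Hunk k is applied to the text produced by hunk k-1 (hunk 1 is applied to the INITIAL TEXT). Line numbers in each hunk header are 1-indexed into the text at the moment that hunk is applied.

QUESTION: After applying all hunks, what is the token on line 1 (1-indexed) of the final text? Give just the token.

Hunk 1: at line 6 remove [ehu,rxzxn,kzbbn] add [bca,ylp] -> 11 lines: wjss xujt iya fri uakps djzfh coplk bca ylp qpjvy tdff
Hunk 2: at line 8 remove [ylp] add [zug,rsxpb,ssczj] -> 13 lines: wjss xujt iya fri uakps djzfh coplk bca zug rsxpb ssczj qpjvy tdff
Hunk 3: at line 9 remove [rsxpb,ssczj] add [ijol] -> 12 lines: wjss xujt iya fri uakps djzfh coplk bca zug ijol qpjvy tdff
Final line 1: wjss

Answer: wjss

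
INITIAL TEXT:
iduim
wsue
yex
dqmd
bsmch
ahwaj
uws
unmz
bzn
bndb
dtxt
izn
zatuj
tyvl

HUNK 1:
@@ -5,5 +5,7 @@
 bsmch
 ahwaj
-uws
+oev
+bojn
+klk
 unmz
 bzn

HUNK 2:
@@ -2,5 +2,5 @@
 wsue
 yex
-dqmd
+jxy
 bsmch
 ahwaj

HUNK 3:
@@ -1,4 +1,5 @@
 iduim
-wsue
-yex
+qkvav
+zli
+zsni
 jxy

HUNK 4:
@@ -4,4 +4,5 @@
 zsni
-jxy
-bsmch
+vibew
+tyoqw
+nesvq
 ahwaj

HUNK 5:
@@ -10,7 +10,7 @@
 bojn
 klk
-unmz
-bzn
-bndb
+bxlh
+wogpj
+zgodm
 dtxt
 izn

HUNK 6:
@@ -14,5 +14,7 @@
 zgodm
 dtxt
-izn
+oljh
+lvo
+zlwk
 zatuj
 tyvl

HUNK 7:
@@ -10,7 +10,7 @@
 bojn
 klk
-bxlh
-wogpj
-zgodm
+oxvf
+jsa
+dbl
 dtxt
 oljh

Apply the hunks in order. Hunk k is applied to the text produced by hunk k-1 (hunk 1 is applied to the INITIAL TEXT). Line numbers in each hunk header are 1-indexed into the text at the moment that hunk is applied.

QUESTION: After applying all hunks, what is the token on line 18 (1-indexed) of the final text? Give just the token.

Hunk 1: at line 5 remove [uws] add [oev,bojn,klk] -> 16 lines: iduim wsue yex dqmd bsmch ahwaj oev bojn klk unmz bzn bndb dtxt izn zatuj tyvl
Hunk 2: at line 2 remove [dqmd] add [jxy] -> 16 lines: iduim wsue yex jxy bsmch ahwaj oev bojn klk unmz bzn bndb dtxt izn zatuj tyvl
Hunk 3: at line 1 remove [wsue,yex] add [qkvav,zli,zsni] -> 17 lines: iduim qkvav zli zsni jxy bsmch ahwaj oev bojn klk unmz bzn bndb dtxt izn zatuj tyvl
Hunk 4: at line 4 remove [jxy,bsmch] add [vibew,tyoqw,nesvq] -> 18 lines: iduim qkvav zli zsni vibew tyoqw nesvq ahwaj oev bojn klk unmz bzn bndb dtxt izn zatuj tyvl
Hunk 5: at line 10 remove [unmz,bzn,bndb] add [bxlh,wogpj,zgodm] -> 18 lines: iduim qkvav zli zsni vibew tyoqw nesvq ahwaj oev bojn klk bxlh wogpj zgodm dtxt izn zatuj tyvl
Hunk 6: at line 14 remove [izn] add [oljh,lvo,zlwk] -> 20 lines: iduim qkvav zli zsni vibew tyoqw nesvq ahwaj oev bojn klk bxlh wogpj zgodm dtxt oljh lvo zlwk zatuj tyvl
Hunk 7: at line 10 remove [bxlh,wogpj,zgodm] add [oxvf,jsa,dbl] -> 20 lines: iduim qkvav zli zsni vibew tyoqw nesvq ahwaj oev bojn klk oxvf jsa dbl dtxt oljh lvo zlwk zatuj tyvl
Final line 18: zlwk

Answer: zlwk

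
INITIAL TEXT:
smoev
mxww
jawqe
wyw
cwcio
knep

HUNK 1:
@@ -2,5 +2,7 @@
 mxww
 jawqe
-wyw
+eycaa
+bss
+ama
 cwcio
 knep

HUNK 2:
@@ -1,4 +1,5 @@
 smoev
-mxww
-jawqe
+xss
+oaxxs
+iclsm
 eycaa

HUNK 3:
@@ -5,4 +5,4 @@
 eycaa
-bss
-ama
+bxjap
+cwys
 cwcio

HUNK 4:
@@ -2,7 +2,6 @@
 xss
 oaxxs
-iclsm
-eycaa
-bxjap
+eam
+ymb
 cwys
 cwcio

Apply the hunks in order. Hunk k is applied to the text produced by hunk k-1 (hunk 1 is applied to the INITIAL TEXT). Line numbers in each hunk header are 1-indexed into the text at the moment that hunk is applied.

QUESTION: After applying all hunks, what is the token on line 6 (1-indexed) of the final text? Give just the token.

Hunk 1: at line 2 remove [wyw] add [eycaa,bss,ama] -> 8 lines: smoev mxww jawqe eycaa bss ama cwcio knep
Hunk 2: at line 1 remove [mxww,jawqe] add [xss,oaxxs,iclsm] -> 9 lines: smoev xss oaxxs iclsm eycaa bss ama cwcio knep
Hunk 3: at line 5 remove [bss,ama] add [bxjap,cwys] -> 9 lines: smoev xss oaxxs iclsm eycaa bxjap cwys cwcio knep
Hunk 4: at line 2 remove [iclsm,eycaa,bxjap] add [eam,ymb] -> 8 lines: smoev xss oaxxs eam ymb cwys cwcio knep
Final line 6: cwys

Answer: cwys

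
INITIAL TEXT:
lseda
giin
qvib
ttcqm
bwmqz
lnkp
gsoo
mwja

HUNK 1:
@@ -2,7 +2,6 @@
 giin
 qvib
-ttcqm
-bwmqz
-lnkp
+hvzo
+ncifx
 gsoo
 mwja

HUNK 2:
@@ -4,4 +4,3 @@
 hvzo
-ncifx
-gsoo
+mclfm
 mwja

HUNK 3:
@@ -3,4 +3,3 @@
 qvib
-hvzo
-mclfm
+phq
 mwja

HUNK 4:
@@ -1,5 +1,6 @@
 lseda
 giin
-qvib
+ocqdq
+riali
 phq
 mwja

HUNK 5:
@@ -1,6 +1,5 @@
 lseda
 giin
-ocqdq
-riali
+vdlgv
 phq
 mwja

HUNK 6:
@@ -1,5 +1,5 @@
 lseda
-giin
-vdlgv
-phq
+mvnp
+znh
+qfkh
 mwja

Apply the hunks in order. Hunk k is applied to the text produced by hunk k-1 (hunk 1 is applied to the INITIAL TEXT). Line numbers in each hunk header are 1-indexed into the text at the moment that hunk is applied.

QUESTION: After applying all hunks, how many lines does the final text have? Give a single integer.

Answer: 5

Derivation:
Hunk 1: at line 2 remove [ttcqm,bwmqz,lnkp] add [hvzo,ncifx] -> 7 lines: lseda giin qvib hvzo ncifx gsoo mwja
Hunk 2: at line 4 remove [ncifx,gsoo] add [mclfm] -> 6 lines: lseda giin qvib hvzo mclfm mwja
Hunk 3: at line 3 remove [hvzo,mclfm] add [phq] -> 5 lines: lseda giin qvib phq mwja
Hunk 4: at line 1 remove [qvib] add [ocqdq,riali] -> 6 lines: lseda giin ocqdq riali phq mwja
Hunk 5: at line 1 remove [ocqdq,riali] add [vdlgv] -> 5 lines: lseda giin vdlgv phq mwja
Hunk 6: at line 1 remove [giin,vdlgv,phq] add [mvnp,znh,qfkh] -> 5 lines: lseda mvnp znh qfkh mwja
Final line count: 5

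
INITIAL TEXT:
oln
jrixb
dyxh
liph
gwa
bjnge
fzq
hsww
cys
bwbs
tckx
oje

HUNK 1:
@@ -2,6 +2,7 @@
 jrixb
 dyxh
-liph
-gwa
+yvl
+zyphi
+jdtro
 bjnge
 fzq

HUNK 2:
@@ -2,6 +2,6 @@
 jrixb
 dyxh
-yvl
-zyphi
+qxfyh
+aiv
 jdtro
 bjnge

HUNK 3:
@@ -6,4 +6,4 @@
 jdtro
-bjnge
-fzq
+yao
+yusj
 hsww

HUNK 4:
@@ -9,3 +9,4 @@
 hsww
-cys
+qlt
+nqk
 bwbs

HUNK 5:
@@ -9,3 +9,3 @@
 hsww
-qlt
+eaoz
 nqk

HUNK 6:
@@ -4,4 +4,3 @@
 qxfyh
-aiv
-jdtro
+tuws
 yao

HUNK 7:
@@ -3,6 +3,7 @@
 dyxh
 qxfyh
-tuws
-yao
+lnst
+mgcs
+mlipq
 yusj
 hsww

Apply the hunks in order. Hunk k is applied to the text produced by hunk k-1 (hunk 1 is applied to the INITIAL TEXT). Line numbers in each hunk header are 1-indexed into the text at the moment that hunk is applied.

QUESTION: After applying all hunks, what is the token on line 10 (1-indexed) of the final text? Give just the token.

Answer: eaoz

Derivation:
Hunk 1: at line 2 remove [liph,gwa] add [yvl,zyphi,jdtro] -> 13 lines: oln jrixb dyxh yvl zyphi jdtro bjnge fzq hsww cys bwbs tckx oje
Hunk 2: at line 2 remove [yvl,zyphi] add [qxfyh,aiv] -> 13 lines: oln jrixb dyxh qxfyh aiv jdtro bjnge fzq hsww cys bwbs tckx oje
Hunk 3: at line 6 remove [bjnge,fzq] add [yao,yusj] -> 13 lines: oln jrixb dyxh qxfyh aiv jdtro yao yusj hsww cys bwbs tckx oje
Hunk 4: at line 9 remove [cys] add [qlt,nqk] -> 14 lines: oln jrixb dyxh qxfyh aiv jdtro yao yusj hsww qlt nqk bwbs tckx oje
Hunk 5: at line 9 remove [qlt] add [eaoz] -> 14 lines: oln jrixb dyxh qxfyh aiv jdtro yao yusj hsww eaoz nqk bwbs tckx oje
Hunk 6: at line 4 remove [aiv,jdtro] add [tuws] -> 13 lines: oln jrixb dyxh qxfyh tuws yao yusj hsww eaoz nqk bwbs tckx oje
Hunk 7: at line 3 remove [tuws,yao] add [lnst,mgcs,mlipq] -> 14 lines: oln jrixb dyxh qxfyh lnst mgcs mlipq yusj hsww eaoz nqk bwbs tckx oje
Final line 10: eaoz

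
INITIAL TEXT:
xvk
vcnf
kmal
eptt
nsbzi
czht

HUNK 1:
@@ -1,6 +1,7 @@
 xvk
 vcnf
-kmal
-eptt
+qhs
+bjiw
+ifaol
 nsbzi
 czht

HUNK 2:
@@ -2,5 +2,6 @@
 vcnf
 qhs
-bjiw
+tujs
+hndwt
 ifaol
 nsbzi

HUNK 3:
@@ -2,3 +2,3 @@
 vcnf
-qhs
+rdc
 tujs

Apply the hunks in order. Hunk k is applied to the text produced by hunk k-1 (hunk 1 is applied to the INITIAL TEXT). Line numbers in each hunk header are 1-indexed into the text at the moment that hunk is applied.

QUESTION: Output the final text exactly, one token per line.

Answer: xvk
vcnf
rdc
tujs
hndwt
ifaol
nsbzi
czht

Derivation:
Hunk 1: at line 1 remove [kmal,eptt] add [qhs,bjiw,ifaol] -> 7 lines: xvk vcnf qhs bjiw ifaol nsbzi czht
Hunk 2: at line 2 remove [bjiw] add [tujs,hndwt] -> 8 lines: xvk vcnf qhs tujs hndwt ifaol nsbzi czht
Hunk 3: at line 2 remove [qhs] add [rdc] -> 8 lines: xvk vcnf rdc tujs hndwt ifaol nsbzi czht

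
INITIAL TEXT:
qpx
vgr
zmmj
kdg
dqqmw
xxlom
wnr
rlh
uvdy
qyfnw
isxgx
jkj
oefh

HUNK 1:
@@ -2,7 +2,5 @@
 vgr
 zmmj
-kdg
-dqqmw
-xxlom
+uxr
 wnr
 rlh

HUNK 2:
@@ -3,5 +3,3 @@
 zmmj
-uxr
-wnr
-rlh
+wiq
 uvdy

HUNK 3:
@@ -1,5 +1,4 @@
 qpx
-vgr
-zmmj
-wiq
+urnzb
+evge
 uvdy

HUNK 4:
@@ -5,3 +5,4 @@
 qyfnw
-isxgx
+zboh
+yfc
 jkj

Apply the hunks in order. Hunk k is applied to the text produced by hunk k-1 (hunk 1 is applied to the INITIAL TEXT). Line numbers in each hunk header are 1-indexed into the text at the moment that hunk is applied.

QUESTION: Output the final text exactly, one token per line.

Answer: qpx
urnzb
evge
uvdy
qyfnw
zboh
yfc
jkj
oefh

Derivation:
Hunk 1: at line 2 remove [kdg,dqqmw,xxlom] add [uxr] -> 11 lines: qpx vgr zmmj uxr wnr rlh uvdy qyfnw isxgx jkj oefh
Hunk 2: at line 3 remove [uxr,wnr,rlh] add [wiq] -> 9 lines: qpx vgr zmmj wiq uvdy qyfnw isxgx jkj oefh
Hunk 3: at line 1 remove [vgr,zmmj,wiq] add [urnzb,evge] -> 8 lines: qpx urnzb evge uvdy qyfnw isxgx jkj oefh
Hunk 4: at line 5 remove [isxgx] add [zboh,yfc] -> 9 lines: qpx urnzb evge uvdy qyfnw zboh yfc jkj oefh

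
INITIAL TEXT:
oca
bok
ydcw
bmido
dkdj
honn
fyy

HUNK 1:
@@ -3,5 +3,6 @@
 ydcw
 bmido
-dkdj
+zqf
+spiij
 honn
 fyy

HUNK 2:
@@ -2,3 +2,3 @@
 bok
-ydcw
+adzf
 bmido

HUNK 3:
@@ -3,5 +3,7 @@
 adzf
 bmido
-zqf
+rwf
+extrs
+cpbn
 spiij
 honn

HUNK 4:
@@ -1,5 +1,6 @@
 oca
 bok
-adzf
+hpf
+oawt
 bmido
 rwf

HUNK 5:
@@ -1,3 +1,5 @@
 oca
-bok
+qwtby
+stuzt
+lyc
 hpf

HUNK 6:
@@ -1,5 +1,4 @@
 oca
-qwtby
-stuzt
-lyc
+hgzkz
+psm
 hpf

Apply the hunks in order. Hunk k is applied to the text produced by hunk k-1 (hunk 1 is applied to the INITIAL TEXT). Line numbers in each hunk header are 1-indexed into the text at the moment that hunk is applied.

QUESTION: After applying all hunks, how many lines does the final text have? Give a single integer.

Answer: 12

Derivation:
Hunk 1: at line 3 remove [dkdj] add [zqf,spiij] -> 8 lines: oca bok ydcw bmido zqf spiij honn fyy
Hunk 2: at line 2 remove [ydcw] add [adzf] -> 8 lines: oca bok adzf bmido zqf spiij honn fyy
Hunk 3: at line 3 remove [zqf] add [rwf,extrs,cpbn] -> 10 lines: oca bok adzf bmido rwf extrs cpbn spiij honn fyy
Hunk 4: at line 1 remove [adzf] add [hpf,oawt] -> 11 lines: oca bok hpf oawt bmido rwf extrs cpbn spiij honn fyy
Hunk 5: at line 1 remove [bok] add [qwtby,stuzt,lyc] -> 13 lines: oca qwtby stuzt lyc hpf oawt bmido rwf extrs cpbn spiij honn fyy
Hunk 6: at line 1 remove [qwtby,stuzt,lyc] add [hgzkz,psm] -> 12 lines: oca hgzkz psm hpf oawt bmido rwf extrs cpbn spiij honn fyy
Final line count: 12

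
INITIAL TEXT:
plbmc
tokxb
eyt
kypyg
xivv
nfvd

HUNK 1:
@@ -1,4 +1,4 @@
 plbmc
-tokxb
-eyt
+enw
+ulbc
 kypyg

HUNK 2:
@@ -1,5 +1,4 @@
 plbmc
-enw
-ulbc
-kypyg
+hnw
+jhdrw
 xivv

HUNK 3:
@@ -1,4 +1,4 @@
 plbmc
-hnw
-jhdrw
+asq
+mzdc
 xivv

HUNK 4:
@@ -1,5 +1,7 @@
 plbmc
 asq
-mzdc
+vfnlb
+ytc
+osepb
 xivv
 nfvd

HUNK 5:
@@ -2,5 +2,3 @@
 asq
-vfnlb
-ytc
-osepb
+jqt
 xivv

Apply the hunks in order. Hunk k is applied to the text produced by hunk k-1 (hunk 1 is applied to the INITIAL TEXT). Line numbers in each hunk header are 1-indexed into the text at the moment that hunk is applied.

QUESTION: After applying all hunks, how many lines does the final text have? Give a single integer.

Hunk 1: at line 1 remove [tokxb,eyt] add [enw,ulbc] -> 6 lines: plbmc enw ulbc kypyg xivv nfvd
Hunk 2: at line 1 remove [enw,ulbc,kypyg] add [hnw,jhdrw] -> 5 lines: plbmc hnw jhdrw xivv nfvd
Hunk 3: at line 1 remove [hnw,jhdrw] add [asq,mzdc] -> 5 lines: plbmc asq mzdc xivv nfvd
Hunk 4: at line 1 remove [mzdc] add [vfnlb,ytc,osepb] -> 7 lines: plbmc asq vfnlb ytc osepb xivv nfvd
Hunk 5: at line 2 remove [vfnlb,ytc,osepb] add [jqt] -> 5 lines: plbmc asq jqt xivv nfvd
Final line count: 5

Answer: 5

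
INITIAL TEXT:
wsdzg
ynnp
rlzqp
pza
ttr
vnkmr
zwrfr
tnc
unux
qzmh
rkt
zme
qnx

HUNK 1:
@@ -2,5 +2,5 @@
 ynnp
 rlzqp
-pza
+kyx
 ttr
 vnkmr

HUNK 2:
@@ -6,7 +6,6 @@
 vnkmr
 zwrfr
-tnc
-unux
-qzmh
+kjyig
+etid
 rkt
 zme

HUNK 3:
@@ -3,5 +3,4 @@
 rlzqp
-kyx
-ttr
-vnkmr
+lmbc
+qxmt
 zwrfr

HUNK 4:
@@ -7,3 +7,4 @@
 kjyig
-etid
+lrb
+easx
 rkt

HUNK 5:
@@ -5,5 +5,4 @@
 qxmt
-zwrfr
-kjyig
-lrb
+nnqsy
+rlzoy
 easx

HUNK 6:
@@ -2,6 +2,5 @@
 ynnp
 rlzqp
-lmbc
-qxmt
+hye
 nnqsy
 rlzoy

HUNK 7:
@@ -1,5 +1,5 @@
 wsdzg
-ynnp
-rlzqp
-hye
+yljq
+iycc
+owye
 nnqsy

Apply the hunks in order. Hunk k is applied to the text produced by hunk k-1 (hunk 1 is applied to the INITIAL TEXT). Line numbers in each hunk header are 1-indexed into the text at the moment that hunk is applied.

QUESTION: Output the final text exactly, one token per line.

Answer: wsdzg
yljq
iycc
owye
nnqsy
rlzoy
easx
rkt
zme
qnx

Derivation:
Hunk 1: at line 2 remove [pza] add [kyx] -> 13 lines: wsdzg ynnp rlzqp kyx ttr vnkmr zwrfr tnc unux qzmh rkt zme qnx
Hunk 2: at line 6 remove [tnc,unux,qzmh] add [kjyig,etid] -> 12 lines: wsdzg ynnp rlzqp kyx ttr vnkmr zwrfr kjyig etid rkt zme qnx
Hunk 3: at line 3 remove [kyx,ttr,vnkmr] add [lmbc,qxmt] -> 11 lines: wsdzg ynnp rlzqp lmbc qxmt zwrfr kjyig etid rkt zme qnx
Hunk 4: at line 7 remove [etid] add [lrb,easx] -> 12 lines: wsdzg ynnp rlzqp lmbc qxmt zwrfr kjyig lrb easx rkt zme qnx
Hunk 5: at line 5 remove [zwrfr,kjyig,lrb] add [nnqsy,rlzoy] -> 11 lines: wsdzg ynnp rlzqp lmbc qxmt nnqsy rlzoy easx rkt zme qnx
Hunk 6: at line 2 remove [lmbc,qxmt] add [hye] -> 10 lines: wsdzg ynnp rlzqp hye nnqsy rlzoy easx rkt zme qnx
Hunk 7: at line 1 remove [ynnp,rlzqp,hye] add [yljq,iycc,owye] -> 10 lines: wsdzg yljq iycc owye nnqsy rlzoy easx rkt zme qnx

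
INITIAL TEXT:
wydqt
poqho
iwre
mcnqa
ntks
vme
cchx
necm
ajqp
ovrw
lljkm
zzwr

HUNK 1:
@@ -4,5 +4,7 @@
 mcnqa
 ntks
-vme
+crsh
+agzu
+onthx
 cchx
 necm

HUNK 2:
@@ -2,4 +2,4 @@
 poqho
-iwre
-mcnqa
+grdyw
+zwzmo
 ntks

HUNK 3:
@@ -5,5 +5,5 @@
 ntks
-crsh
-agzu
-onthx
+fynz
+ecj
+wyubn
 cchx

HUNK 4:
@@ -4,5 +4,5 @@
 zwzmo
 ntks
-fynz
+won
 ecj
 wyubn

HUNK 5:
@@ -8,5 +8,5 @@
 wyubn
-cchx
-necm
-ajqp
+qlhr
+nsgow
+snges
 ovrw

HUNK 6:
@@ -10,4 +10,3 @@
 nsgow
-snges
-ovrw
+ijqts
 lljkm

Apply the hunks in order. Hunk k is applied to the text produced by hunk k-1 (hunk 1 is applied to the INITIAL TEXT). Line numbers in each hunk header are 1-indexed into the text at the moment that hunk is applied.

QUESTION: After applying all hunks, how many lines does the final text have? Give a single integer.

Hunk 1: at line 4 remove [vme] add [crsh,agzu,onthx] -> 14 lines: wydqt poqho iwre mcnqa ntks crsh agzu onthx cchx necm ajqp ovrw lljkm zzwr
Hunk 2: at line 2 remove [iwre,mcnqa] add [grdyw,zwzmo] -> 14 lines: wydqt poqho grdyw zwzmo ntks crsh agzu onthx cchx necm ajqp ovrw lljkm zzwr
Hunk 3: at line 5 remove [crsh,agzu,onthx] add [fynz,ecj,wyubn] -> 14 lines: wydqt poqho grdyw zwzmo ntks fynz ecj wyubn cchx necm ajqp ovrw lljkm zzwr
Hunk 4: at line 4 remove [fynz] add [won] -> 14 lines: wydqt poqho grdyw zwzmo ntks won ecj wyubn cchx necm ajqp ovrw lljkm zzwr
Hunk 5: at line 8 remove [cchx,necm,ajqp] add [qlhr,nsgow,snges] -> 14 lines: wydqt poqho grdyw zwzmo ntks won ecj wyubn qlhr nsgow snges ovrw lljkm zzwr
Hunk 6: at line 10 remove [snges,ovrw] add [ijqts] -> 13 lines: wydqt poqho grdyw zwzmo ntks won ecj wyubn qlhr nsgow ijqts lljkm zzwr
Final line count: 13

Answer: 13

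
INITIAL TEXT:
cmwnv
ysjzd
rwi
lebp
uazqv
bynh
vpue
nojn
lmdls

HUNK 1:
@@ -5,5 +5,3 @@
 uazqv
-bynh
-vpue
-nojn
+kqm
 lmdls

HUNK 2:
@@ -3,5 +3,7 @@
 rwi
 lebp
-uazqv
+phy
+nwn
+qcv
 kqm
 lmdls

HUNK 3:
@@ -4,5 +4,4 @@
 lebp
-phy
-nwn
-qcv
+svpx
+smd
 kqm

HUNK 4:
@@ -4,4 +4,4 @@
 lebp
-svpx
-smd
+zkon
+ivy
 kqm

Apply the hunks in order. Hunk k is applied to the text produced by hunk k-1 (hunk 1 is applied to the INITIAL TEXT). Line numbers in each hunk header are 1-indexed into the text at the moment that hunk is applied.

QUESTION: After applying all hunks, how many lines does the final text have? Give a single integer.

Answer: 8

Derivation:
Hunk 1: at line 5 remove [bynh,vpue,nojn] add [kqm] -> 7 lines: cmwnv ysjzd rwi lebp uazqv kqm lmdls
Hunk 2: at line 3 remove [uazqv] add [phy,nwn,qcv] -> 9 lines: cmwnv ysjzd rwi lebp phy nwn qcv kqm lmdls
Hunk 3: at line 4 remove [phy,nwn,qcv] add [svpx,smd] -> 8 lines: cmwnv ysjzd rwi lebp svpx smd kqm lmdls
Hunk 4: at line 4 remove [svpx,smd] add [zkon,ivy] -> 8 lines: cmwnv ysjzd rwi lebp zkon ivy kqm lmdls
Final line count: 8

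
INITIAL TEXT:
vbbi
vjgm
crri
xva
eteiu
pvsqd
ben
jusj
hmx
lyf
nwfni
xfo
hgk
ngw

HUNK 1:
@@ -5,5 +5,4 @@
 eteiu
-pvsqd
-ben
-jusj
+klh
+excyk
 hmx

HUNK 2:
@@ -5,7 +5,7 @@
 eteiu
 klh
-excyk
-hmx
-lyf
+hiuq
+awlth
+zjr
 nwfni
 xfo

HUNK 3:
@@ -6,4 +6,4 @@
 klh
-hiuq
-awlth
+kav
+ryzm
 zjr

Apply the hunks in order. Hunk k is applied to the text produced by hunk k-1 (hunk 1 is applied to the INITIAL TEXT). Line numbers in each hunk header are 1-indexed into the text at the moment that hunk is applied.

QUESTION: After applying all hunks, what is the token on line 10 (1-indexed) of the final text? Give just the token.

Hunk 1: at line 5 remove [pvsqd,ben,jusj] add [klh,excyk] -> 13 lines: vbbi vjgm crri xva eteiu klh excyk hmx lyf nwfni xfo hgk ngw
Hunk 2: at line 5 remove [excyk,hmx,lyf] add [hiuq,awlth,zjr] -> 13 lines: vbbi vjgm crri xva eteiu klh hiuq awlth zjr nwfni xfo hgk ngw
Hunk 3: at line 6 remove [hiuq,awlth] add [kav,ryzm] -> 13 lines: vbbi vjgm crri xva eteiu klh kav ryzm zjr nwfni xfo hgk ngw
Final line 10: nwfni

Answer: nwfni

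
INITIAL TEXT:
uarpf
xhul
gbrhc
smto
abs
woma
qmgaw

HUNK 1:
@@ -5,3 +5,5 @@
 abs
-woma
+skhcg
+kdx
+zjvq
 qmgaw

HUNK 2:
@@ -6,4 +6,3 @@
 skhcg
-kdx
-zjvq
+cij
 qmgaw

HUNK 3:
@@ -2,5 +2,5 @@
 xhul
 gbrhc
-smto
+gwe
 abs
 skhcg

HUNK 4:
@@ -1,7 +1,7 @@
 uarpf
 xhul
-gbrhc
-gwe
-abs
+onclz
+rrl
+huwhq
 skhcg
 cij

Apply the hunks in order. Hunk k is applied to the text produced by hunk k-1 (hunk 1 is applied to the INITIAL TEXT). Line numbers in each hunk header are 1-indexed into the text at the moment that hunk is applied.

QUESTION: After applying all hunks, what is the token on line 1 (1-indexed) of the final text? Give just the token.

Answer: uarpf

Derivation:
Hunk 1: at line 5 remove [woma] add [skhcg,kdx,zjvq] -> 9 lines: uarpf xhul gbrhc smto abs skhcg kdx zjvq qmgaw
Hunk 2: at line 6 remove [kdx,zjvq] add [cij] -> 8 lines: uarpf xhul gbrhc smto abs skhcg cij qmgaw
Hunk 3: at line 2 remove [smto] add [gwe] -> 8 lines: uarpf xhul gbrhc gwe abs skhcg cij qmgaw
Hunk 4: at line 1 remove [gbrhc,gwe,abs] add [onclz,rrl,huwhq] -> 8 lines: uarpf xhul onclz rrl huwhq skhcg cij qmgaw
Final line 1: uarpf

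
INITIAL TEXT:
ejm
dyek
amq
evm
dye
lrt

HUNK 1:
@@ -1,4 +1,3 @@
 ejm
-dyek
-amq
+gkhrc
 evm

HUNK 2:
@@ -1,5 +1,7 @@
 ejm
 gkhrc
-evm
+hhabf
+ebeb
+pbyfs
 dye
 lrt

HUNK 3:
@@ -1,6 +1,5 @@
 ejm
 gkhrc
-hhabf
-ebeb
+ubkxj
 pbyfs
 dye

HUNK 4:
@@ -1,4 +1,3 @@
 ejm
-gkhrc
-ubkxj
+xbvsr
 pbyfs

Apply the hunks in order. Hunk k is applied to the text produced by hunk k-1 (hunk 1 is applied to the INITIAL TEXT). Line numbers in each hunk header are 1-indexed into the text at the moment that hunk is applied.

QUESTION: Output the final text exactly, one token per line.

Hunk 1: at line 1 remove [dyek,amq] add [gkhrc] -> 5 lines: ejm gkhrc evm dye lrt
Hunk 2: at line 1 remove [evm] add [hhabf,ebeb,pbyfs] -> 7 lines: ejm gkhrc hhabf ebeb pbyfs dye lrt
Hunk 3: at line 1 remove [hhabf,ebeb] add [ubkxj] -> 6 lines: ejm gkhrc ubkxj pbyfs dye lrt
Hunk 4: at line 1 remove [gkhrc,ubkxj] add [xbvsr] -> 5 lines: ejm xbvsr pbyfs dye lrt

Answer: ejm
xbvsr
pbyfs
dye
lrt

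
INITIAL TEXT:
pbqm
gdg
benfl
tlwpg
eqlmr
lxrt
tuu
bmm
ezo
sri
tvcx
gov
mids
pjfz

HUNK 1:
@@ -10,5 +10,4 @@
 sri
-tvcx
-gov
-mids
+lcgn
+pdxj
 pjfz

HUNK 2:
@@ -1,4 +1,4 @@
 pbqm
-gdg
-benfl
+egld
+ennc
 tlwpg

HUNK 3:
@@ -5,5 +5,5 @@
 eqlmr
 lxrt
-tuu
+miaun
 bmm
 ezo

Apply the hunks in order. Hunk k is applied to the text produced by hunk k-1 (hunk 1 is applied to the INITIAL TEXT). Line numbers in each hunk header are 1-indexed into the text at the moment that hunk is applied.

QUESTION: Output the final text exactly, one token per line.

Answer: pbqm
egld
ennc
tlwpg
eqlmr
lxrt
miaun
bmm
ezo
sri
lcgn
pdxj
pjfz

Derivation:
Hunk 1: at line 10 remove [tvcx,gov,mids] add [lcgn,pdxj] -> 13 lines: pbqm gdg benfl tlwpg eqlmr lxrt tuu bmm ezo sri lcgn pdxj pjfz
Hunk 2: at line 1 remove [gdg,benfl] add [egld,ennc] -> 13 lines: pbqm egld ennc tlwpg eqlmr lxrt tuu bmm ezo sri lcgn pdxj pjfz
Hunk 3: at line 5 remove [tuu] add [miaun] -> 13 lines: pbqm egld ennc tlwpg eqlmr lxrt miaun bmm ezo sri lcgn pdxj pjfz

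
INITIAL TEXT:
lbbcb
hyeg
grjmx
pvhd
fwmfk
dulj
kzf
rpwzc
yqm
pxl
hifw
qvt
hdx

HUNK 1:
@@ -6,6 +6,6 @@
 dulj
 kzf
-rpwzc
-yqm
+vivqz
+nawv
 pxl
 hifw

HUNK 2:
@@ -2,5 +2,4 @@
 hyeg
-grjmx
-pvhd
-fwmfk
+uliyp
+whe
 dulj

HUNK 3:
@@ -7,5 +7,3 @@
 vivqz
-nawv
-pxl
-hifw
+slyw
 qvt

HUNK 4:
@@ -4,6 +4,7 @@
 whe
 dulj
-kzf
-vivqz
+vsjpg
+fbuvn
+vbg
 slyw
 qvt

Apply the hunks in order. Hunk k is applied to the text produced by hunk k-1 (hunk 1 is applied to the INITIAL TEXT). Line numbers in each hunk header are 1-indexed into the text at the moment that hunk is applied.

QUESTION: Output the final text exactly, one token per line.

Hunk 1: at line 6 remove [rpwzc,yqm] add [vivqz,nawv] -> 13 lines: lbbcb hyeg grjmx pvhd fwmfk dulj kzf vivqz nawv pxl hifw qvt hdx
Hunk 2: at line 2 remove [grjmx,pvhd,fwmfk] add [uliyp,whe] -> 12 lines: lbbcb hyeg uliyp whe dulj kzf vivqz nawv pxl hifw qvt hdx
Hunk 3: at line 7 remove [nawv,pxl,hifw] add [slyw] -> 10 lines: lbbcb hyeg uliyp whe dulj kzf vivqz slyw qvt hdx
Hunk 4: at line 4 remove [kzf,vivqz] add [vsjpg,fbuvn,vbg] -> 11 lines: lbbcb hyeg uliyp whe dulj vsjpg fbuvn vbg slyw qvt hdx

Answer: lbbcb
hyeg
uliyp
whe
dulj
vsjpg
fbuvn
vbg
slyw
qvt
hdx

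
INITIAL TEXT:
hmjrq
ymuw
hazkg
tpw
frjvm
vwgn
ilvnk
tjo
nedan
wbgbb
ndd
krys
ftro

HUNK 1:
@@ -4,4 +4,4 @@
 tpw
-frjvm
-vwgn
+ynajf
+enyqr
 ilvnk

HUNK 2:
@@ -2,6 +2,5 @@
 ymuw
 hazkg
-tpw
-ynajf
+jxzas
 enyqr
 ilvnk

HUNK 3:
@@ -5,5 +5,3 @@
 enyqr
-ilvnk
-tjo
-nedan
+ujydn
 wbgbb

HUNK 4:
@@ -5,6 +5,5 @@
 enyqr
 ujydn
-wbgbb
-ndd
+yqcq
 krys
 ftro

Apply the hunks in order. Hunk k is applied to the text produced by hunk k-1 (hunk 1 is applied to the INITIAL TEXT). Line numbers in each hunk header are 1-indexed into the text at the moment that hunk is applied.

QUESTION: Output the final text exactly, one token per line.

Answer: hmjrq
ymuw
hazkg
jxzas
enyqr
ujydn
yqcq
krys
ftro

Derivation:
Hunk 1: at line 4 remove [frjvm,vwgn] add [ynajf,enyqr] -> 13 lines: hmjrq ymuw hazkg tpw ynajf enyqr ilvnk tjo nedan wbgbb ndd krys ftro
Hunk 2: at line 2 remove [tpw,ynajf] add [jxzas] -> 12 lines: hmjrq ymuw hazkg jxzas enyqr ilvnk tjo nedan wbgbb ndd krys ftro
Hunk 3: at line 5 remove [ilvnk,tjo,nedan] add [ujydn] -> 10 lines: hmjrq ymuw hazkg jxzas enyqr ujydn wbgbb ndd krys ftro
Hunk 4: at line 5 remove [wbgbb,ndd] add [yqcq] -> 9 lines: hmjrq ymuw hazkg jxzas enyqr ujydn yqcq krys ftro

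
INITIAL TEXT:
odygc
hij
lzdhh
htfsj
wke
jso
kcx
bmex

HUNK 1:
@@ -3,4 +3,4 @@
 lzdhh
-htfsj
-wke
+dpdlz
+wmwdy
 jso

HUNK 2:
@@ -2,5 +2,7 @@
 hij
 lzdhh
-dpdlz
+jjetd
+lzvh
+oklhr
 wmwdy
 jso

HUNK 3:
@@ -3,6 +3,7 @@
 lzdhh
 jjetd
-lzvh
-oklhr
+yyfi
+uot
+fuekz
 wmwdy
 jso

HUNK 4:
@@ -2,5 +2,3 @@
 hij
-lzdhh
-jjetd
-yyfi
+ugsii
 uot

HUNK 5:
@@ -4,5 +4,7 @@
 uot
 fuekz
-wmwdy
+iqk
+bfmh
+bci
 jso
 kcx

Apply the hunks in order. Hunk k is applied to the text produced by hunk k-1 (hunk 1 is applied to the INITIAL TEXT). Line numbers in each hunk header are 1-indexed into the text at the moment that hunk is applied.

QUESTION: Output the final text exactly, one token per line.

Answer: odygc
hij
ugsii
uot
fuekz
iqk
bfmh
bci
jso
kcx
bmex

Derivation:
Hunk 1: at line 3 remove [htfsj,wke] add [dpdlz,wmwdy] -> 8 lines: odygc hij lzdhh dpdlz wmwdy jso kcx bmex
Hunk 2: at line 2 remove [dpdlz] add [jjetd,lzvh,oklhr] -> 10 lines: odygc hij lzdhh jjetd lzvh oklhr wmwdy jso kcx bmex
Hunk 3: at line 3 remove [lzvh,oklhr] add [yyfi,uot,fuekz] -> 11 lines: odygc hij lzdhh jjetd yyfi uot fuekz wmwdy jso kcx bmex
Hunk 4: at line 2 remove [lzdhh,jjetd,yyfi] add [ugsii] -> 9 lines: odygc hij ugsii uot fuekz wmwdy jso kcx bmex
Hunk 5: at line 4 remove [wmwdy] add [iqk,bfmh,bci] -> 11 lines: odygc hij ugsii uot fuekz iqk bfmh bci jso kcx bmex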